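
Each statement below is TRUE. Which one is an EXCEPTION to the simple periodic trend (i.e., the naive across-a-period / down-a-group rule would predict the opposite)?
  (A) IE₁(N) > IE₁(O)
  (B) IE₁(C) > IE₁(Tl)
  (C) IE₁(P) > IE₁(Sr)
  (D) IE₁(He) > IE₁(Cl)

(A)

The general trend: IE₁ increases across a period and decreases down a group.
(A) N (period 2, group 15) vs O (period 2, group 16): the stated order contradicts the simple trend.
(B) C (period 2, group 14) vs Tl (period 6, group 13): the stated order agrees with the simple trend.
(C) P (period 3, group 15) vs Sr (period 5, group 2): the stated order agrees with the simple trend.
(D) He (period 1, group 18) vs Cl (period 3, group 17): the stated order agrees with the simple trend.
The exception is (A): pairing an electron in O's 2p⁴ costs repulsion energy, so O ionizes more easily than half-filled N (2p³).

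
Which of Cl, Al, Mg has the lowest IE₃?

Al

Consider each +2 ion: Cl²⁺ still has 5 valence electrons; Al²⁺ still has 1 valence electron; Mg²⁺ is the bare [Ne] core.
Pulling an electron out of a noble-gas core costs far more than removing a remaining valence electron, so Mg sits at the high end of IE_3.
Valence configurations: Cl²⁺ [Ne]3s²3p³, Al²⁺ [Ne]3s¹.
Tabulated IE_3 (kJ/mol): Cl 3822, Al 2745, Mg 7733.
Hence IE_3: Al < Cl < Mg.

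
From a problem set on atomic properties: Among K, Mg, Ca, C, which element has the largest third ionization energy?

The third ionization energy removes an electron from the +2 ion. For each element: K²⁺ is already 1 electron into the core; Mg²⁺ is the bare [Ne] core; Ca²⁺ is the bare [Ar] core; C²⁺ still has 2 valence electrons.
Usually core removal costs more than valence removal, but here the competition is close: a tightly held n=2 valence electron can cost more to remove than an n=3 core electron, so the actual values have to decide it.
The numbers (kJ/mol): K 4420, Mg 7733, Ca 4912, C 4620.
So the third ionization energies run K < C < Ca < Mg.

Mg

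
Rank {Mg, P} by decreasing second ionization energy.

P > Mg

IE_2 is the cost of taking one more electron from the +1 cation: Mg⁺ still has 1 valence electron; P⁺ still has 4 valence electrons.
All are still removing valence electrons, so compare the +1 ions as you would atoms: IE_2 generally rises across a period (higher Z_eff) and falls down a group (larger shell), subject to the usual subshell exceptions.
Valence configurations: Mg⁺ [Ne]3s¹, P⁺ [Ne]3s²3p².
Approximate IE_2 values (kJ/mol): Mg 1451, P 1907.
Overall IE_2 order: Mg < P.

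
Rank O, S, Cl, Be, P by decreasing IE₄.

Be > O > Cl > P > S

After 3 electrons have been removed, what remains? O³⁺ still has 3 valence electrons; S³⁺ still has 3 valence electrons; Cl³⁺ still has 4 valence electrons; Be³⁺ is already 1 electron into the core; P³⁺ still has 2 valence electrons.
Core electrons are held far more tightly than valence electrons, so Be tops the IE_4 order.
Valence configurations: O³⁺ [He]2s²2p¹, S³⁺ [Ne]3s²3p¹, Cl³⁺ [Ne]3s²3p², P³⁺ [Ne]3s².
S³⁺ loses a lone 3p electron whereas P³⁺ must break into a filled 3s² pair, so IE_4(P) > IE_4(S) even though S has the higher nuclear charge.
The numbers (kJ/mol): O 7469, S 4556, Cl 5159, Be 21007, P 4964.
Hence IE_4: S < P < Cl < O < Be.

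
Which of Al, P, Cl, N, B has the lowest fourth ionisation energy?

After 3 electrons have been removed, what remains? Al³⁺ is the bare [Ne] core; P³⁺ still has 2 valence electrons; Cl³⁺ still has 4 valence electrons; N³⁺ still has 2 valence electrons; B³⁺ is the bare [He] core.
Breaking into a closed-shell core is much more expensive than removing a leftover valence electron — Al and B have the largest IE_4 here.
Valence configurations: P³⁺ [Ne]3s², Cl³⁺ [Ne]3s²3p², N³⁺ [He]2s².
The numbers (kJ/mol): Al 11577, P 4964, Cl 5159, N 7475, B 25026.
Putting it together, IE_4: P < Cl < N < Al < B.

P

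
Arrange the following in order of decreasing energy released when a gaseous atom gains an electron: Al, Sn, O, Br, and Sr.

Br > O > Sn > Al > Sr

EA tends to increase across a period and decrease down a group, though the pattern is less regular than for IE or radius.
These span different periods and groups, so the two trends combine.
Al > Sr: relative to Sr, both the across-period and down-group shifts push Al's electron affinity up.
Sn > Al: the two effects oppose for this pair; the across-period effect wins (107 vs 42 kJ/mol).
O > Sn: both effects reinforce here, so O is clearly the higher of the two.
Br > O: the two effects oppose for this pair; the across-period effect wins (325 vs 141 kJ/mol).
Approximate values (kJ/mol): O 141, Al 42, Br 325, Sr 5, Sn 107.
So from highest to lowest: Br > O > Sn > Al > Sr.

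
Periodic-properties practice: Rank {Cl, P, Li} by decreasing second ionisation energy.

Li > Cl > P

After 1 electron has been removed, what remains? Cl⁺ still has 6 valence electrons; P⁺ still has 4 valence electrons; Li⁺ is the bare [He] core.
Pulling an electron out of a noble-gas core costs far more than removing a remaining valence electron, so Li sits at the high end of IE_2.
Valence configurations: Cl⁺ [Ne]3s²3p⁴, P⁺ [Ne]3s²3p².
Tabulated IE_2 (kJ/mol): Cl 2298, P 1907, Li 7298.
Overall IE_2 order: P < Cl < Li.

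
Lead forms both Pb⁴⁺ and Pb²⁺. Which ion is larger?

Pb²⁺

Both ions have Z = 82 protons, but Pb⁴⁺ has lost more electrons, so its remaining electrons feel a larger effective nuclear charge per electron and are pulled in more tightly.
Higher positive charge → smaller ion, so Pb²⁺ > Pb⁴⁺.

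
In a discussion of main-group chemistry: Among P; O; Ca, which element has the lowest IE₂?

IE_2 is the cost of taking one more electron from the +1 cation: P⁺ still has 4 valence electrons; O⁺ still has 5 valence electrons; Ca⁺ still has 1 valence electron.
All are still removing valence electrons, so compare the +1 ions as you would atoms: IE_2 generally rises across a period (higher Z_eff) and falls down a group (larger shell), subject to the usual subshell exceptions.
Valence configurations: P⁺ [Ne]3s²3p², O⁺ [He]2s²2p³, Ca⁺ [Ar]4s¹.
Tabulated IE_2 (kJ/mol): P 1907, O 3388, Ca 1145.
So the second ionization energies run Ca < P < O.

Ca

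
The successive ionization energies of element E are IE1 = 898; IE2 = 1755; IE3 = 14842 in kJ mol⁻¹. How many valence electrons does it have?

Look for the largest jump between consecutive ionization energies: IE3/IE2 ≈ 8.5, far larger than any earlier ratio.
That jump marks the point where a core electron is being removed. So the atom has 2 valence electrons.

2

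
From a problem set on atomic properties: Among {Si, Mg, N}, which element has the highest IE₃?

Mg

After 2 electrons have been removed, what remains? Si²⁺ still has 2 valence electrons; Mg²⁺ is the bare [Ne] core; N²⁺ still has 3 valence electrons.
Core electrons are held far more tightly than valence electrons, so Mg tops the IE_3 order.
Valence configurations: Si²⁺ [Ne]3s², N²⁺ [He]2s²2p¹.
The numbers (kJ/mol): Si 3232, Mg 7733, N 4578.
So the third ionization energies run Si < N < Mg.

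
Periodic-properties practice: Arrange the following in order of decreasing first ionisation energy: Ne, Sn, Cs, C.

Ne > C > Sn > Cs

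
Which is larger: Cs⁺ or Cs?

Forming Cs⁺ removes 1 electron from Cs. Fewer electrons for the same nuclear charge means less shielding and a higher Z_eff on the remaining electrons, and for main-group metals the entire outer shell is lost.
A cation is smaller than its parent atom: Cs⁺ < Cs.

Cs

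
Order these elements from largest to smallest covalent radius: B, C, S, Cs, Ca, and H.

H is in period 1, group 1; B is in period 2, group 13; C is in period 2, group 14; S is in period 3, group 16; Ca is in period 4, group 2; Cs is in period 6, group 1.
Atomic radius shrinks across a period as nuclear charge pulls the same shell inward, and grows down a group as new shells are added.
Here both period and group differ, so the two effects have to be weighed against each other.
C > H: period and group pull opposite ways; the down-group shift dominates (75 vs 32 pm).
B > C: both are in period 2; the period trend gives B the larger value.
S > B: period and group pull opposite ways; the down-group shift dominates (103 vs 85 pm).
Ca > S: both effects reinforce here, so Ca is clearly the larger of the two.
Cs > Ca: both effects reinforce here, so Cs is clearly the larger of the two.
Approximate values (pm): H 32, B 85, C 75, S 103, Ca 171, Cs 232.
So from largest to smallest: Cs > Ca > S > B > C > H.

Cs > Ca > S > B > C > H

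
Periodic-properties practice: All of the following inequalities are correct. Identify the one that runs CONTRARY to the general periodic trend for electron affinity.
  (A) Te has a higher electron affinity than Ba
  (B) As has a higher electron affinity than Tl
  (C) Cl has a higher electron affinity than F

The general trend: electron affinity increases across a period and decreases down a group.
(A) Te (period 5, group 16) vs Ba (period 6, group 2): the stated order agrees with the simple trend.
(B) As (period 4, group 15) vs Tl (period 6, group 13): the stated order agrees with the simple trend.
(C) Cl (period 3, group 17) vs F (period 2, group 17): the stated order contradicts the simple trend.
The exception is (C): F's small 2p subshell makes the incoming electron feel strong e⁻–e⁻ repulsion, so Cl actually releases more energy on gaining an electron.

(C)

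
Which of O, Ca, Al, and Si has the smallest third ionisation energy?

Al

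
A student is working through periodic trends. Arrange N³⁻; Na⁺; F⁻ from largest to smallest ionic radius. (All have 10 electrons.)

All of these have 10 electrons, so size is governed by nuclear charge alone: the more protons, the stronger the pull on the same electron cloud, and the smaller the ion.
Nuclear charges: Na⁺ (Z=11), F⁻ (Z=9), N³⁻ (Z=7).
Largest to smallest: N³⁻ > F⁻ > Na⁺.

N³⁻, F⁻, Na⁺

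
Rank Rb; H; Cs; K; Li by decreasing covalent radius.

Across a period the added protons contract the valence shell; down a group each new principal shell makes the atom larger.
All are in group 1, so atomic radius increases down the group.
So from largest to smallest: Cs > Rb > K > Li > H.

Cs > Rb > K > Li > H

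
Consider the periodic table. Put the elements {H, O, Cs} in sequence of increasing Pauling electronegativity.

H is in period 1, group 1; O is in period 2, group 16; Cs is in period 6, group 1.
EN rises left→right (higher Z_eff, smaller atoms) and falls top→bottom (larger, more shielded atoms).
Here both period and group differ, so the two effects have to be weighed against each other.
H > Cs: H sits above Cs in group 1, so the down-group effect alone puts H higher.
O > H: the two effects oppose for this pair; the across-period effect wins (3.44 vs 2.20).
Tabulated electronegativity (Pauling): H 2.20, O 3.44, Cs 0.79.
So from lowest to highest: Cs < H < O.

Cs, H, O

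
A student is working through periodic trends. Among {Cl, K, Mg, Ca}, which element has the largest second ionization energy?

The second ionization energy removes an electron from the +1 ion. For each element: Cl⁺ still has 6 valence electrons; K⁺ is the bare [Ar] core; Mg⁺ still has 1 valence electron; Ca⁺ still has 1 valence electron.
Breaking into a closed-shell core is much more expensive than removing a leftover valence electron — K has the largest IE_2 here.
Valence configurations: Cl⁺ [Ne]3s²3p⁴, Mg⁺ [Ne]3s¹, Ca⁺ [Ar]4s¹.
The numbers (kJ/mol): Cl 2298, K 3052, Mg 1451, Ca 1145.
Putting it together, IE_2: Ca < Mg < Cl < K.

K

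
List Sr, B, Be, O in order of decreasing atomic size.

Atomic radius shrinks across a period as nuclear charge pulls the same shell inward, and grows down a group as new shells are added.
Neither a single period nor a single group — weigh both effects.
B > O: B lies to the left of O in period 2, so the across-period effect alone puts B larger.
Be > B: both are in period 2; the period trend gives Be the larger value.
Sr > Be: Sr sits below Be in group 2, so the down-group effect alone puts Sr larger.
Approximate values (pm): Be 102, B 85, O 63, Sr 185.
So from largest to smallest: Sr > Be > B > O.

Sr, Be, B, O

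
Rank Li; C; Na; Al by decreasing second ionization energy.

Consider each +1 ion: Li⁺ is the bare [He] core; C⁺ still has 3 valence electrons; Na⁺ is the bare [Ne] core; Al⁺ still has 2 valence electrons.
Pulling an electron out of a noble-gas core costs far more than removing a remaining valence electron, so Na and Li sit at the high end of IE_2.
Valence configurations: C⁺ [He]2s²2p¹, Al⁺ [Ne]3s².
The numbers (kJ/mol): Li 7298, C 2353, Na 4562, Al 1817.
Putting it together, IE_2: Al < C < Na < Li.

Li > Na > C > Al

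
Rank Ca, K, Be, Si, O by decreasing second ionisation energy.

O > K > Be > Si > Ca

Consider each +1 ion: Ca⁺ still has 1 valence electron; K⁺ is the bare [Ar] core; Be⁺ still has 1 valence electron; Si⁺ still has 3 valence electrons; O⁺ still has 5 valence electrons.
Usually core removal costs more than valence removal, but here the competition is close: a tightly held n=2 valence electron can cost more to remove than an n=3 core electron, so the actual values have to decide it.
Valence configurations: Ca⁺ [Ar]4s¹, Be⁺ [He]2s¹, Si⁺ [Ne]3s²3p¹, O⁺ [He]2s²2p³.
Tabulated IE_2 (kJ/mol): Ca 1145, K 3052, Be 1757, Si 1577, O 3388.
Overall IE_2 order: Ca < Si < Be < K < O.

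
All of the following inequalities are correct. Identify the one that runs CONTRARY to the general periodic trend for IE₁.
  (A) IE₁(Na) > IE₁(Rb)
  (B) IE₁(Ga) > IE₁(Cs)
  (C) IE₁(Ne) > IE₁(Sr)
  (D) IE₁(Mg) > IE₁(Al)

(D)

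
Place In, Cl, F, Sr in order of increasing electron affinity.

F is in period 2, group 17; Cl is in period 3, group 17; Sr is in period 5, group 2; In is in period 5, group 13.
Atoms with high Z_eff and room in the valence shell (especially the halogens) have the most exothermic electron affinities.
These span different periods and groups, so the two trends combine.
In > Sr: In lies to the right of Sr in period 5, so the across-period effect alone puts In higher.
F > In: relative to In, both the across-period and down-group shifts push F's electron affinity up.
Cl > F: this pair runs against the simple trend — see the exception note.
Note the exception: Cl has a higher electron affinity than F, contrary to the simple trend — F's small 2p subshell makes the incoming electron feel strong e⁻–e⁻ repulsion, so Cl actually releases more energy on gaining an electron.
For reference (kJ/mol): F 328, Cl 349, Sr 5, In 29.
So from lowest to highest: Sr < In < F < Cl.

Sr, In, F, Cl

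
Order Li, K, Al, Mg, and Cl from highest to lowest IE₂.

Consider each +1 ion: Li⁺ is the bare [He] core; K⁺ is the bare [Ar] core; Al⁺ still has 2 valence electrons; Mg⁺ still has 1 valence electron; Cl⁺ still has 6 valence electrons.
Pulling an electron out of a noble-gas core costs far more than removing a remaining valence electron, so K and Li sit at the high end of IE_2.
Valence configurations: Al⁺ [Ne]3s², Mg⁺ [Ne]3s¹, Cl⁺ [Ne]3s²3p⁴.
Tabulated IE_2 (kJ/mol): Li 7298, K 3052, Al 1817, Mg 1451, Cl 2298.
Overall IE_2 order: Mg < Al < Cl < K < Li.

Li, K, Cl, Al, Mg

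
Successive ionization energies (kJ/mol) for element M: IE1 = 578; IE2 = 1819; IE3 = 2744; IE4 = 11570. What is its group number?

Group 13

Look for the largest jump between consecutive ionization energies: IE4/IE3 ≈ 4.2, far larger than any earlier ratio.
That jump marks the point where a core electron is being removed. So the atom has 3 valence electrons.
A main-group element with 3 valence electrons is in group 13.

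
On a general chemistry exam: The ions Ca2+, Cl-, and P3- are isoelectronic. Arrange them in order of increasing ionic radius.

All of these have 18 electrons, so size is governed by nuclear charge alone: the more protons, the stronger the pull on the same electron cloud, and the smaller the ion.
Nuclear charges: Ca2+ (Z=20), Cl- (Z=17), P3- (Z=15).
Smallest to largest: Ca2+ < Cl- < P3-.

Ca2+, Cl-, P3-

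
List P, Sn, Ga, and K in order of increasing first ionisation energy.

K < Ga < Sn < P

P is in period 3, group 15; K is in period 4, group 1; Ga is in period 4, group 13; Sn is in period 5, group 14.
First ionization energy rises across a period (greater Z_eff holds electrons more tightly) and falls down a group (valence electrons are farther from the nucleus).
Neither a single period nor a single group — weigh both effects.
Ga > K: Ga lies to the right of K in period 4, so the across-period effect alone puts Ga higher.
Sn > Ga: the two effects oppose for this pair; the across-period effect wins (709 vs 579 kJ/mol).
P > Sn: relative to Sn, both the across-period and down-group shifts push P's first ionization energy up.
For reference (kJ/mol): P 1012, K 419, Ga 579, Sn 709.
So from lowest to highest: K < Ga < Sn < P.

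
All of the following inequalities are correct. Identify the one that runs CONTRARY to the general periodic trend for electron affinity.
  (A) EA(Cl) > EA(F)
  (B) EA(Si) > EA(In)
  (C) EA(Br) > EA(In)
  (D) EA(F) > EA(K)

(A)

The general trend: electron affinity increases across a period and decreases down a group.
(A) Cl (period 3, group 17) vs F (period 2, group 17): the stated order contradicts the simple trend.
(B) Si (period 3, group 14) vs In (period 5, group 13): the stated order agrees with the simple trend.
(C) Br (period 4, group 17) vs In (period 5, group 13): the stated order agrees with the simple trend.
(D) F (period 2, group 17) vs K (period 4, group 1): the stated order agrees with the simple trend.
The exception is (A): F's small 2p subshell makes the incoming electron feel strong e⁻–e⁻ repulsion, so Cl actually releases more energy on gaining an electron.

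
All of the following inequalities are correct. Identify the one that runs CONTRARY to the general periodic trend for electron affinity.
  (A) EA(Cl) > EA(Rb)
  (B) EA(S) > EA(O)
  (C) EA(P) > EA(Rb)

(B)

The general trend: electron affinity increases across a period and decreases down a group.
(A) Cl (period 3, group 17) vs Rb (period 5, group 1): the stated order agrees with the simple trend.
(B) S (period 3, group 16) vs O (period 2, group 16): the stated order contradicts the simple trend.
(C) P (period 3, group 15) vs Rb (period 5, group 1): the stated order agrees with the simple trend.
The exception is (B): the compact 2p subshell of O repels the added electron more than S's larger 3p does.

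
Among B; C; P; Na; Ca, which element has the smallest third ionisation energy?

The third ionization energy removes an electron from the +2 ion. For each element: B²⁺ still has 1 valence electron; C²⁺ still has 2 valence electrons; P²⁺ still has 3 valence electrons; Na²⁺ is already 1 electron into the core; Ca²⁺ is the bare [Ar] core.
Pulling an electron out of a noble-gas core costs far more than removing a remaining valence electron, so Ca and Na sit at the high end of IE_3.
Valence configurations: B²⁺ [He]2s¹, C²⁺ [He]2s², P²⁺ [Ne]3s²3p¹.
The numbers (kJ/mol): B 3660, C 4620, P 2914, Na 6910, Ca 4912.
Overall IE_3 order: P < B < C < Ca < Na.

P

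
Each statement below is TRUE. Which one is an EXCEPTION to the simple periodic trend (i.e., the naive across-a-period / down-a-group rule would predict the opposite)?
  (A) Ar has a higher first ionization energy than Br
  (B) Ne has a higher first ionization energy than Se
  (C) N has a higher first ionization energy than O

The general trend: first ionization energy increases across a period and decreases down a group.
(A) Ar (period 3, group 18) vs Br (period 4, group 17): the stated order agrees with the simple trend.
(B) Ne (period 2, group 18) vs Se (period 4, group 16): the stated order agrees with the simple trend.
(C) N (period 2, group 15) vs O (period 2, group 16): the stated order contradicts the simple trend.
The exception is (C): pairing an electron in O's 2p⁴ costs repulsion energy, so O ionizes more easily than half-filled N (2p³).

(C)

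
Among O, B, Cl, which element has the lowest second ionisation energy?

Cl

After 1 electron has been removed, what remains? O⁺ still has 5 valence electrons; B⁺ still has 2 valence electrons; Cl⁺ still has 6 valence electrons.
All are still removing valence electrons, so compare the +1 ions as you would atoms: IE_2 generally rises across a period (higher Z_eff) and falls down a group (larger shell), subject to the usual subshell exceptions.
Valence configurations: O⁺ [He]2s²2p³, B⁺ [He]2s², Cl⁺ [Ne]3s²3p⁴.
Tabulated IE_2 (kJ/mol): O 3388, B 2427, Cl 2298.
Overall IE_2 order: Cl < B < O.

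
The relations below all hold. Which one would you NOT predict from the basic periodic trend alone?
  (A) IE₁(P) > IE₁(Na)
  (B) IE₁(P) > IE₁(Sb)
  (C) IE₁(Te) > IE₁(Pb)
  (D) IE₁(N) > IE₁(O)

(D)

The general trend: first ionization energy increases across a period and decreases down a group.
(A) P (period 3, group 15) vs Na (period 3, group 1): the stated order agrees with the simple trend.
(B) P (period 3, group 15) vs Sb (period 5, group 15): the stated order agrees with the simple trend.
(C) Te (period 5, group 16) vs Pb (period 6, group 14): the stated order agrees with the simple trend.
(D) N (period 2, group 15) vs O (period 2, group 16): the stated order contradicts the simple trend.
The exception is (D): pairing an electron in O's 2p⁴ costs repulsion energy, so O ionizes more easily than half-filled N (2p³).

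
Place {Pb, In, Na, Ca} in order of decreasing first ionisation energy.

Pb > Ca > In > Na

Na is in period 3, group 1; Ca is in period 4, group 2; In is in period 5, group 13; Pb is in period 6, group 14.
Across a period the outer electron is held more tightly (higher IE₁); down a group it sits in a higher shell, more shielded, and comes off more easily.
These sit on a diagonal, where the across-period and down-group effects partly cancel.
In > Na: period and group pull opposite ways; the across-period shift dominates (558 vs 496 kJ/mol).
Ca > In: period and group pull opposite ways; the down-group shift dominates (590 vs 558 kJ/mol).
Pb > Ca: period and group pull opposite ways; the across-period shift dominates (716 vs 590 kJ/mol).
Approximate values (kJ/mol): Na 496, Ca 590, In 558, Pb 716.
So from highest to lowest: Pb > Ca > In > Na.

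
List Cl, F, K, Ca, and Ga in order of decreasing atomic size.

F is in period 2, group 17; Cl is in period 3, group 17; K is in period 4, group 1; Ca is in period 4, group 2; Ga is in period 4, group 13.
Moving right in a period, electrons are added to the same shell under a stronger nuclear pull, so atoms get smaller; moving down, a new shell is opened and atoms get larger.
Here both period and group differ, so the two effects have to be weighed against each other.
Cl > F: Cl sits below F in group 17, so the down-group effect alone puts Cl larger.
Ga > Cl: relative to Cl, both the across-period and down-group shifts push Ga's atomic radius up.
Ca > Ga: both are in period 4; the period trend gives Ca the larger value.
K > Ca: both are in period 4; the period trend gives K the larger value.
Tabulated atomic radius (pm): F 64, Cl 99, K 196, Ca 171, Ga 124.
So from largest to smallest: K > Ca > Ga > Cl > F.

K, Ca, Ga, Cl, F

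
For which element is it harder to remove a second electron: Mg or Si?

Si

The second ionization energy removes an electron from the +1 ion. For each element: Mg⁺ still has 1 valence electron; Si⁺ still has 3 valence electrons.
All are still removing valence electrons, so compare the +1 ions as you would atoms: IE_2 generally rises across a period (higher Z_eff) and falls down a group (larger shell), subject to the usual subshell exceptions.
Valence configurations: Mg⁺ [Ne]3s¹, Si⁺ [Ne]3s²3p¹.
Tabulated IE_2 (kJ/mol): Mg 1451, Si 1577.
Overall IE_2 order: Mg < Si.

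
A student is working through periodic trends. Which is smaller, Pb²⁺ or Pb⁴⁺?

Pb⁴⁺

Both ions have Z = 82 protons, but Pb⁴⁺ has lost more electrons, so its remaining electrons feel a larger effective nuclear charge per electron and are pulled in more tightly.
Higher positive charge → smaller ion, so Pb²⁺ > Pb⁴⁺.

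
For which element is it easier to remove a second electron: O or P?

P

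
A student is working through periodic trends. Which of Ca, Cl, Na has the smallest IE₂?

Consider each +1 ion: Ca⁺ still has 1 valence electron; Cl⁺ still has 6 valence electrons; Na⁺ is the bare [Ne] core.
Breaking into a closed-shell core is much more expensive than removing a leftover valence electron — Na has the largest IE_2 here.
Valence configurations: Ca⁺ [Ar]4s¹, Cl⁺ [Ne]3s²3p⁴.
Approximate IE_2 values (kJ/mol): Ca 1145, Cl 2298, Na 4562.
Hence IE_2: Ca < Cl < Na.

Ca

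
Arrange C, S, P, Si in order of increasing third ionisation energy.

P < Si < S < C

After 2 electrons have been removed, what remains? C²⁺ still has 2 valence electrons; S²⁺ still has 4 valence electrons; P²⁺ still has 3 valence electrons; Si²⁺ still has 2 valence electrons.
All are still removing valence electrons, so compare the +2 ions as you would atoms: IE_3 generally rises across a period (higher Z_eff) and falls down a group (larger shell), subject to the usual subshell exceptions.
Valence configurations: C²⁺ [He]2s², S²⁺ [Ne]3s²3p², P²⁺ [Ne]3s²3p¹, Si²⁺ [Ne]3s².
P²⁺ loses a lone 3p electron whereas Si²⁺ must break into a filled 3s² pair, so IE_3(Si) > IE_3(P) even though P has the higher nuclear charge.
The numbers (kJ/mol): C 4620, S 3357, P 2914, Si 3232.
Overall IE_3 order: P < Si < S < C.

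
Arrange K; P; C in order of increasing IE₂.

P < C < K

Consider each +1 ion: K⁺ is the bare [Ar] core; P⁺ still has 4 valence electrons; C⁺ still has 3 valence electrons.
Breaking into a closed-shell core is much more expensive than removing a leftover valence electron — K has the largest IE_2 here.
Valence configurations: P⁺ [Ne]3s²3p², C⁺ [He]2s²2p¹.
Approximate IE_2 values (kJ/mol): K 3052, P 1907, C 2353.
Putting it together, IE_2: P < C < K.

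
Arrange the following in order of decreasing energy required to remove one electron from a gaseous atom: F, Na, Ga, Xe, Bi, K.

F is in period 2, group 17; Na is in period 3, group 1; K is in period 4, group 1; Ga is in period 4, group 13; Xe is in period 5, group 18; Bi is in period 6, group 15.
First ionization energy rises across a period (greater Z_eff holds electrons more tightly) and falls down a group (valence electrons are farther from the nucleus).
These span different periods and groups, so the two trends combine.
Na > K: Na sits above K in group 1, so the down-group effect alone puts Na higher.
Ga > Na: period and group pull opposite ways; the across-period shift dominates (579 vs 496 kJ/mol).
Bi > Ga: period and group pull opposite ways; the across-period shift dominates (703 vs 579 kJ/mol).
Xe > Bi: both effects reinforce here, so Xe is clearly the higher of the two.
F > Xe: the two effects oppose for this pair; the down-group effect wins (1681 vs 1170 kJ/mol).
For reference (kJ/mol): F 1681, Na 496, K 419, Ga 579, Xe 1170, Bi 703.
So from highest to lowest: F > Xe > Bi > Ga > Na > K.

F > Xe > Bi > Ga > Na > K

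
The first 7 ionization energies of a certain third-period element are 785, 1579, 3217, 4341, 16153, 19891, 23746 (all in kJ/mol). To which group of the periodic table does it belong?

Look for the largest jump between consecutive ionization energies: IE5/IE4 ≈ 3.7, far larger than any earlier ratio.
That jump marks the point where a core electron is being removed. So the atom has 4 valence electrons.
A main-group element with 4 valence electrons is in group 14.

Group 14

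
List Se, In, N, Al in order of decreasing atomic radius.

N is in period 2, group 15; Al is in period 3, group 13; Se is in period 4, group 16; In is in period 5, group 13.
Atomic radius shrinks across a period as nuclear charge pulls the same shell inward, and grows down a group as new shells are added.
Here both period and group differ, so the two effects have to be weighed against each other.
Se > N: period and group pull opposite ways; the down-group shift dominates (116 vs 71 pm).
Al > Se: the two effects oppose for this pair; the across-period effect wins (126 vs 116 pm).
In > Al: they share group 13; the group trend gives In the larger value.
For reference (pm): N 71, Al 126, Se 116, In 142.
So from largest to smallest: In > Al > Se > N.

In > Al > Se > N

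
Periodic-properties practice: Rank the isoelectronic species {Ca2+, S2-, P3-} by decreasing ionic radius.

All of these have 18 electrons, so size is governed by nuclear charge alone: the more protons, the stronger the pull on the same electron cloud, and the smaller the ion.
Nuclear charges: Ca2+ (Z=20), S2- (Z=16), P3- (Z=15).
Largest to smallest: P3- > S2- > Ca2+.

P3- > S2- > Ca2+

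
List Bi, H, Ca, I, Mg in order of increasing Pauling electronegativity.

Ca < Mg < Bi < H < I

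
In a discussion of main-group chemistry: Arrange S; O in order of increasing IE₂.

Consider each +1 ion: S⁺ still has 5 valence electrons; O⁺ still has 5 valence electrons.
All are still removing valence electrons, so compare the +1 ions as you would atoms: IE_2 generally rises across a period (higher Z_eff) and falls down a group (larger shell), subject to the usual subshell exceptions.
Valence configurations: S⁺ [Ne]3s²3p³, O⁺ [He]2s²2p³.
Tabulated IE_2 (kJ/mol): S 2252, O 3388.
So the second ionization energies run S < O.

S < O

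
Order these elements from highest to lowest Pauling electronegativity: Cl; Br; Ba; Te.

Cl is in period 3, group 17; Br is in period 4, group 17; Te is in period 5, group 16; Ba is in period 6, group 2.
EN rises left→right (higher Z_eff, smaller atoms) and falls top→bottom (larger, more shielded atoms).
Neither a single period nor a single group — weigh both effects.
Te > Ba: relative to Ba, both the across-period and down-group shifts push Te's electronegativity up.
Br > Te: relative to Te, both the across-period and down-group shifts push Br's electronegativity up.
Cl > Br: Cl sits above Br in group 17, so the down-group effect alone puts Cl higher.
Approximate values (Pauling): Cl 3.16, Br 2.96, Te 2.10, Ba 0.89.
So from highest to lowest: Cl > Br > Te > Ba.

Cl > Br > Te > Ba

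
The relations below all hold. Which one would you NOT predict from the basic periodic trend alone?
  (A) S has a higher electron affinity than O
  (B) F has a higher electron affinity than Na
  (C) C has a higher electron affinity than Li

The general trend: electron affinity increases across a period and decreases down a group.
(A) S (period 3, group 16) vs O (period 2, group 16): the stated order contradicts the simple trend.
(B) F (period 2, group 17) vs Na (period 3, group 1): the stated order agrees with the simple trend.
(C) C (period 2, group 14) vs Li (period 2, group 1): the stated order agrees with the simple trend.
The exception is (A): the compact 2p subshell of O repels the added electron more than S's larger 3p does.

(A)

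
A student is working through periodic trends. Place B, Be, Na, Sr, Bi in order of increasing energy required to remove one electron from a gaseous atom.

Na < Sr < Bi < B < Be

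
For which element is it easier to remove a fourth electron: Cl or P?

P

Consider each +3 ion: Cl³⁺ still has 4 valence electrons; P³⁺ still has 2 valence electrons.
All are still removing valence electrons, so compare the +3 ions as you would atoms: IE_4 generally rises across a period (higher Z_eff) and falls down a group (larger shell), subject to the usual subshell exceptions.
Valence configurations: Cl³⁺ [Ne]3s²3p², P³⁺ [Ne]3s².
Approximate IE_4 values (kJ/mol): Cl 5159, P 4964.
Hence IE_4: P < Cl.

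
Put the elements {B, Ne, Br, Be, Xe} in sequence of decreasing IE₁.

Ne > Xe > Br > Be > B

Be is in period 2, group 2; B is in period 2, group 13; Ne is in period 2, group 18; Br is in period 4, group 17; Xe is in period 5, group 18.
Removing the outermost electron gets harder across a period and easier down a group.
Neither a single period nor a single group — weigh both effects.
Be > B: this pair runs against the simple trend — see the exception note.
Br > Be: the two effects oppose for this pair; the across-period effect wins (1140 vs 900 kJ/mol).
Xe > Br: the two effects oppose for this pair; the across-period effect wins (1170 vs 1140 kJ/mol).
Ne > Xe: Ne sits above Xe in group 18, so the down-group effect alone puts Ne higher.
Note the exception: Be has a higher first ionization energy than B, contrary to the simple trend — removing B's lone 2p electron is easier than breaking Be's filled 2s².
For reference (kJ/mol): Be 900, B 801, Ne 2081, Br 1140, Xe 1170.
So from highest to lowest: Ne > Xe > Br > Be > B.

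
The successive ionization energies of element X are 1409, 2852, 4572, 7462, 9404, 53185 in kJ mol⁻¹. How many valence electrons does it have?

5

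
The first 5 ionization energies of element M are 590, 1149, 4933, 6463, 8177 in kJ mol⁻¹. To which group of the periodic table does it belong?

Group 2

Look for the largest jump between consecutive ionization energies: IE3/IE2 ≈ 4.3, far larger than any earlier ratio.
That jump marks the point where a core electron is being removed. So the atom has 2 valence electrons.
A main-group element with 2 valence electrons is in group 2.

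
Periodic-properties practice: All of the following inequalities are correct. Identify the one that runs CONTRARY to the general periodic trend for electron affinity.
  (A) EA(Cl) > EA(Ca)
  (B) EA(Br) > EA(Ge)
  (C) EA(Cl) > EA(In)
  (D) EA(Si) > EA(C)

The general trend: electron affinity increases across a period and decreases down a group.
(A) Cl (period 3, group 17) vs Ca (period 4, group 2): the stated order agrees with the simple trend.
(B) Br (period 4, group 17) vs Ge (period 4, group 14): the stated order agrees with the simple trend.
(C) Cl (period 3, group 17) vs In (period 5, group 13): the stated order agrees with the simple trend.
(D) Si (period 3, group 14) vs C (period 2, group 14): the stated order contradicts the simple trend.
The exception is (D): Si's larger, more diffuse 3p orbitals accept an added electron slightly more readily than C's compact 2p.

(D)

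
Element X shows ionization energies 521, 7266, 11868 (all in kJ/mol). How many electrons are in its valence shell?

1

Look for the largest jump between consecutive ionization energies: IE2/IE1 ≈ 13.9, far larger than any earlier ratio.
That jump marks the point where a core electron is being removed. So the atom has 1 valence electron.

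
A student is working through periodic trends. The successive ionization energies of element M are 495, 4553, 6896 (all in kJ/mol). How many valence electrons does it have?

Look for the largest jump between consecutive ionization energies: IE2/IE1 ≈ 9.2, far larger than any earlier ratio.
That jump marks the point where a core electron is being removed. So the atom has 1 valence electron.

1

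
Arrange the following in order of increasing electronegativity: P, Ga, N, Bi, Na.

N is in period 2, group 15; Na is in period 3, group 1; P is in period 3, group 15; Ga is in period 4, group 13; Bi is in period 6, group 15.
Atoms toward the upper right of the periodic table pull bonding electrons most strongly.
Neither a single period nor a single group — weigh both effects.
Ga > Na: period and group pull opposite ways; the across-period shift dominates (1.81 vs 0.93).
Bi > Ga: period and group pull opposite ways; the across-period shift dominates (2.02 vs 1.81).
P > Bi: they share group 15; the group trend gives P the larger value.
N > P: N sits above P in group 15, so the down-group effect alone puts N higher.
For reference (Pauling): N 3.04, Na 0.93, P 2.19, Ga 1.81, Bi 2.02.
So from lowest to highest: Na < Ga < Bi < P < N.

Na < Ga < Bi < P < N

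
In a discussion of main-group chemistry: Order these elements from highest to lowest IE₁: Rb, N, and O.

N is in period 2, group 15; O is in period 2, group 16; Rb is in period 5, group 1.
IE₁ increases left→right with effective nuclear charge and decreases top→bottom as the valence shell moves farther out.
Neither a single period nor a single group — weigh both effects.
O > Rb: relative to Rb, both the across-period and down-group shifts push O's first ionization energy up.
N > O: this pair runs against the simple trend — see the exception note.
Note the exception: N has a higher first ionization energy than O, contrary to the simple trend — pairing an electron in O's 2p⁴ costs repulsion energy, so O ionizes more easily than half-filled N (2p³).
Tabulated first ionization energy (kJ/mol): N 1402, O 1314, Rb 403.
So from highest to lowest: N > O > Rb.

N > O > Rb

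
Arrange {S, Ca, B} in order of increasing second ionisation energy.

The second ionization energy removes an electron from the +1 ion. For each element: S⁺ still has 5 valence electrons; Ca⁺ still has 1 valence electron; B⁺ still has 2 valence electrons.
All are still removing valence electrons, so compare the +1 ions as you would atoms: IE_2 generally rises across a period (higher Z_eff) and falls down a group (larger shell), subject to the usual subshell exceptions.
Valence configurations: S⁺ [Ne]3s²3p³, Ca⁺ [Ar]4s¹, B⁺ [He]2s².
Tabulated IE_2 (kJ/mol): S 2252, Ca 1145, B 2427.
So the second ionization energies run Ca < S < B.

Ca, S, B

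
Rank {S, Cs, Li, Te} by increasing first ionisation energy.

Li is in period 2, group 1; S is in period 3, group 16; Te is in period 5, group 16; Cs is in period 6, group 1.
Removing the outermost electron gets harder across a period and easier down a group.
Neither a single period nor a single group — weigh both effects.
Li > Cs: Li sits above Cs in group 1, so the down-group effect alone puts Li higher.
Te > Li: period and group pull opposite ways; the across-period shift dominates (869 vs 520 kJ/mol).
S > Te: S sits above Te in group 16, so the down-group effect alone puts S higher.
Approximate values (kJ/mol): Li 520, S 1000, Te 869, Cs 376.
So from lowest to highest: Cs < Li < Te < S.

Cs, Li, Te, S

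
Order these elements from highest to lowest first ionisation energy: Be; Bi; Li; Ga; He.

He, Be, Bi, Ga, Li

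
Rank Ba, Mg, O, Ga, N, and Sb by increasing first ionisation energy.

Ba, Ga, Mg, Sb, O, N

IE₁ increases left→right with effective nuclear charge and decreases top→bottom as the valence shell moves farther out.
These span different periods and groups, so the two trends combine.
Ga > Ba: relative to Ba, both the across-period and down-group shifts push Ga's first ionization energy up.
Mg > Ga: the two effects oppose for this pair; the down-group effect wins (738 vs 579 kJ/mol).
Sb > Mg: period and group pull opposite ways; the across-period shift dominates (831 vs 738 kJ/mol).
O > Sb: relative to Sb, both the across-period and down-group shifts push O's first ionization energy up.
N > O: this pair runs against the simple trend — see the exception note.
Note the exception: N has a higher first ionization energy than O, contrary to the simple trend — pairing an electron in O's 2p⁴ costs repulsion energy, so O ionizes more easily than half-filled N (2p³).
For reference (kJ/mol): N 1402, O 1314, Mg 738, Ga 579, Sb 831, Ba 503.
So from lowest to highest: Ba < Ga < Mg < Sb < O < N.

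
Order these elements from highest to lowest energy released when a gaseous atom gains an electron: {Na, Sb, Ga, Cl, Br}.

Cl > Br > Sb > Na > Ga

Na is in period 3, group 1; Cl is in period 3, group 17; Ga is in period 4, group 13; Br is in period 4, group 17; Sb is in period 5, group 15.
Atoms with high Z_eff and room in the valence shell (especially the halogens) have the most exothermic electron affinities.
These span different periods and groups, so the two trends combine.
Na > Ga: period and group pull opposite ways; the down-group shift dominates (53 vs 29 kJ/mol).
Sb > Na: period and group pull opposite ways; the across-period shift dominates (103 vs 53 kJ/mol).
Br > Sb: both effects reinforce here, so Br is clearly the higher of the two.
Cl > Br: Cl sits above Br in group 17, so the down-group effect alone puts Cl higher.
Tabulated electron affinity (kJ/mol): Na 53, Cl 349, Ga 29, Br 325, Sb 103.
So from highest to lowest: Cl > Br > Sb > Na > Ga.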